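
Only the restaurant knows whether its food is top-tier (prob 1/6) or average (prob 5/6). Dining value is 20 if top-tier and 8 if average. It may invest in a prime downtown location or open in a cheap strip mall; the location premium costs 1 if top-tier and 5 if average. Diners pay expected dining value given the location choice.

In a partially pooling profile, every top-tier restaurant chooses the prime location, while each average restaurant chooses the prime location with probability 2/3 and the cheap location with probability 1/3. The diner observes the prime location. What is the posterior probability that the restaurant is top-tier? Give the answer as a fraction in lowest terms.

3/13

P(the prime location) = (1/6)·1 + (5/6)·(2/3) = 13/18.
By Bayes' rule, P(top-tier | the prime location) = (1/6) / (13/18) = 3/13.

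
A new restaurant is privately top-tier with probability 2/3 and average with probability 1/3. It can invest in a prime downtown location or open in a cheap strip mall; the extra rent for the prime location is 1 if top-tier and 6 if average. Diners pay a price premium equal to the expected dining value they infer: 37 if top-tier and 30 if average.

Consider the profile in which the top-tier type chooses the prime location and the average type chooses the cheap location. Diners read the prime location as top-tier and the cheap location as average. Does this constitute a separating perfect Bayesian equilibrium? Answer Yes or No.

No

Under these beliefs, the prime location earns price premium 37 and the cheap location earns price premium 30.
top-tier: the prime location nets 37 − 1 = 36; the cheap location nets 30. top-tier prefers the prime location.
average: the prime location nets 37 − 6 = 31; the cheap location nets 30. average would deviate to the prime location.
average has a profitable deviation, so the profile is not an equilibrium.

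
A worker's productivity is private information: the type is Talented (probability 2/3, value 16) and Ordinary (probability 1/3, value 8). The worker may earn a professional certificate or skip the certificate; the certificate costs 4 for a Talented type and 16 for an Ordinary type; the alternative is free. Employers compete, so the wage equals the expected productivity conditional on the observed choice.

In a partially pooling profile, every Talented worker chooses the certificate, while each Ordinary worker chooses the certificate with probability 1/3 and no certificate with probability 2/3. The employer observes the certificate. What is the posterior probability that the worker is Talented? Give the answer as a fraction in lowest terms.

6/7

P(the certificate) = (2/3)·1 + (1/3)·(1/3) = 7/9.
By Bayes' rule, P(Talented | the certificate) = (2/3) / (7/9) = 6/7.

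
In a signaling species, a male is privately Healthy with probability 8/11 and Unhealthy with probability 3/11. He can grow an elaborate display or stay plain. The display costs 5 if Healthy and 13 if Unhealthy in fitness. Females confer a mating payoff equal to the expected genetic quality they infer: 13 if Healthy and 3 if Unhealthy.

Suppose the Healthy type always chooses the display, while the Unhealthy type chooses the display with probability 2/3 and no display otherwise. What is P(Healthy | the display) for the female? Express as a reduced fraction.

P(the display) = (8/11)·1 + (3/11)·(2/3) = 10/11.
By Bayes' rule, P(Healthy | the display) = (8/11) / (10/11) = 4/5.

4/5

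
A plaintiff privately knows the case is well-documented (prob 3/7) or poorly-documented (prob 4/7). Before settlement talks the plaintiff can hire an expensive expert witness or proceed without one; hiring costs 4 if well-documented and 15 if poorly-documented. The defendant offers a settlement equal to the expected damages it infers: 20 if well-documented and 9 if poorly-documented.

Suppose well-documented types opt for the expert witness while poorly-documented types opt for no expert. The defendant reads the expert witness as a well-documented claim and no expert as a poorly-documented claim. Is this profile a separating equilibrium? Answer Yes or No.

Under these beliefs, the expert witness earns settlement 20 and no expert earns settlement 9.
well-documented: the expert witness nets 20 − 4 = 16; no expert nets 9. well-documented prefers the expert witness.
poorly-documented: the expert witness nets 20 − 15 = 5; no expert nets 9. poorly-documented prefers no expert.
Neither type deviates, so the separating profile is an equilibrium.

Yes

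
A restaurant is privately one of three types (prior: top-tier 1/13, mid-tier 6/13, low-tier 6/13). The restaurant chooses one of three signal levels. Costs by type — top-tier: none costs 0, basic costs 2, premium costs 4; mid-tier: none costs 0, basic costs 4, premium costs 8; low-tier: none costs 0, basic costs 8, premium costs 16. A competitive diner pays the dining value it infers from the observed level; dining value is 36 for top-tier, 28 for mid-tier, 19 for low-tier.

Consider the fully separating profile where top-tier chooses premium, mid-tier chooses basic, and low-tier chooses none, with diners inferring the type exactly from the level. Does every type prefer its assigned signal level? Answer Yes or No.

No

Separating price premiums: premium → 36, basic → 28, none → 19.
top-tier (assigned premium): none: 19 − 0 = 19; basic: 28 − 2 = 26; premium: 36 − 4 = 32. top-tier stays.
mid-tier (assigned basic): none: 19 − 0 = 19; basic: 28 − 4 = 24; premium: 36 − 8 = 28. mid-tier prefers premium.
low-tier (assigned none): none: 19 − 0 = 19; basic: 28 − 8 = 20; premium: 36 − 16 = 20. low-tier prefers basic.
At least one type deviates; the separating profile fails.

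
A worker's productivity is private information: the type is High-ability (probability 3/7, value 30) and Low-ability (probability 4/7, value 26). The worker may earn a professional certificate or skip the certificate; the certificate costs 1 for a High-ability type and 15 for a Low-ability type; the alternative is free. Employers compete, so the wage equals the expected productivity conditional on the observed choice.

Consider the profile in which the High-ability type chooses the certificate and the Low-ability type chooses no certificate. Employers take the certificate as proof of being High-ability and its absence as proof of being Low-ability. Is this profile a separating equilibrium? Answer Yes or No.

Yes

Under these beliefs, the certificate earns wage 30 and no certificate earns wage 26.
High-ability: the certificate nets 30 − 1 = 29; no certificate nets 26. High-ability prefers the certificate.
Low-ability: the certificate nets 30 − 15 = 15; no certificate nets 26. Low-ability prefers no certificate.
Neither type deviates, so the separating profile is an equilibrium.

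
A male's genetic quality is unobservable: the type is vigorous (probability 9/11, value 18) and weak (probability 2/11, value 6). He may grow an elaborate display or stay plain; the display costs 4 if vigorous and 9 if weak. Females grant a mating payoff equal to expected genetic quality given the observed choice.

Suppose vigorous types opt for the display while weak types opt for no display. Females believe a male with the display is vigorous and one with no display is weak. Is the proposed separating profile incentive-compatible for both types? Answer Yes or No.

Under these beliefs, the display earns mating payoff 18 and no display earns mating payoff 6.
vigorous: the display nets 18 − 4 = 14; no display nets 6. vigorous prefers the display.
weak: the display nets 18 − 9 = 9; no display nets 6. weak would deviate to the display.
weak has a profitable deviation, so the profile is not an equilibrium.

No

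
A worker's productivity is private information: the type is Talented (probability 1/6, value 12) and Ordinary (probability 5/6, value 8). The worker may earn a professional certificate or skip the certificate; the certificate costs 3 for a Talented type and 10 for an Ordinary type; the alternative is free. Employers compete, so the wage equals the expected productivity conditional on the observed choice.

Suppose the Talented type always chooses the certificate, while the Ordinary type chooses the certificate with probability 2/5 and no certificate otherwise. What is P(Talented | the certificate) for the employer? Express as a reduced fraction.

P(the certificate) = (1/6)·1 + (5/6)·(2/5) = 1/2.
By Bayes' rule, P(Talented | the certificate) = (1/6) / (1/2) = 1/3.

1/3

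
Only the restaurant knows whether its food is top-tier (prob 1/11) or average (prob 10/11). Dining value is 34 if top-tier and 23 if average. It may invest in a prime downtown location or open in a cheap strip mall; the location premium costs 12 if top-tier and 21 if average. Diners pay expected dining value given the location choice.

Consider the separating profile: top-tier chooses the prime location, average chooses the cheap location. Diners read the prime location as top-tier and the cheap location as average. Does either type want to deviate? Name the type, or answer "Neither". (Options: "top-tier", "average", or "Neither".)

top-tier

The prime location pays 34; the cheap location pays 23.
top-tier: assigned the prime location, nets 34 − 12 = 22; deviating to the cheap location nets 23.
average: assigned the cheap location, nets 23; deviating to the prime location nets 34 − 21 = 13.
The top-tier type gains 1 by deviating.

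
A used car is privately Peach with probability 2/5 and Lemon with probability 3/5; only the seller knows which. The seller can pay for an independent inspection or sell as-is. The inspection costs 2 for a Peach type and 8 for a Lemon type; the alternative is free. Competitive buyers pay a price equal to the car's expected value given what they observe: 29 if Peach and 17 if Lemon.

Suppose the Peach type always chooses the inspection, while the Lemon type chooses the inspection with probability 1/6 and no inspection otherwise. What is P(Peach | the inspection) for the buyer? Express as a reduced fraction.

P(the inspection) = (2/5)·1 + (3/5)·(1/6) = 1/2.
By Bayes' rule, P(Peach | the inspection) = (2/5) / (1/2) = 4/5.

4/5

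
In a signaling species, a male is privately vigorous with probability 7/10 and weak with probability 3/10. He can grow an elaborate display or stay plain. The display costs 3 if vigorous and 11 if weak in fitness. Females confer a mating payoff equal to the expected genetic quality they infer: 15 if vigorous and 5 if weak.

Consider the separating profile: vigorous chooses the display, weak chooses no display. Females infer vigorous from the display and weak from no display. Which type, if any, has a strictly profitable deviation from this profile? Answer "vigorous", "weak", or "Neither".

The display pays 15; no display pays 5.
vigorous: assigned the display, nets 15 − 3 = 12; deviating to no display nets 5.
weak: assigned no display, nets 5; deviating to the display nets 15 − 11 = 4.
Both types strictly prefer their assigned action; no profitable deviation.

Neither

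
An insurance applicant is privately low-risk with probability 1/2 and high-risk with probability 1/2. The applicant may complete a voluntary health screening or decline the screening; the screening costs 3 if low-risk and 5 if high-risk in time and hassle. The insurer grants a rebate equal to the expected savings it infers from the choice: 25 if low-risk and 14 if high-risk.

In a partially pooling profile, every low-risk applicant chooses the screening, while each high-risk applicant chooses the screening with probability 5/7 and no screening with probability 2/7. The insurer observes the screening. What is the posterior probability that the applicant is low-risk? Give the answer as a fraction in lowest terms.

P(the screening) = (1/2)·1 + (1/2)·(5/7) = 6/7.
By Bayes' rule, P(low-risk | the screening) = (1/2) / (6/7) = 7/12.

7/12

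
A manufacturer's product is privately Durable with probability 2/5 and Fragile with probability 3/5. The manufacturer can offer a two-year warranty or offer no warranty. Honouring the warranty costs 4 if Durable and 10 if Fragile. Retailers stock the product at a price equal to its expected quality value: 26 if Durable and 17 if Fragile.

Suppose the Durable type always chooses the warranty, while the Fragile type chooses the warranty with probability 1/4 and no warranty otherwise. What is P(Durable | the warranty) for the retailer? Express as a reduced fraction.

P(the warranty) = (2/5)·1 + (3/5)·(1/4) = 11/20.
By Bayes' rule, P(Durable | the warranty) = (2/5) / (11/20) = 8/11.

8/11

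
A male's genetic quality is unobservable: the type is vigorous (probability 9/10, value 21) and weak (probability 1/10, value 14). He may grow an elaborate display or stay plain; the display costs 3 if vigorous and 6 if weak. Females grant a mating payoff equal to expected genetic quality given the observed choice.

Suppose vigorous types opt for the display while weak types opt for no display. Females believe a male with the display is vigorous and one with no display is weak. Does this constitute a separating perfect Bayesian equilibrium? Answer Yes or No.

Under these beliefs, the display earns mating payoff 21 and no display earns mating payoff 14.
vigorous: the display nets 21 − 3 = 18; no display nets 14. vigorous prefers the display.
weak: the display nets 21 − 6 = 15; no display nets 14. weak would deviate to the display.
weak has a profitable deviation, so the profile is not an equilibrium.

No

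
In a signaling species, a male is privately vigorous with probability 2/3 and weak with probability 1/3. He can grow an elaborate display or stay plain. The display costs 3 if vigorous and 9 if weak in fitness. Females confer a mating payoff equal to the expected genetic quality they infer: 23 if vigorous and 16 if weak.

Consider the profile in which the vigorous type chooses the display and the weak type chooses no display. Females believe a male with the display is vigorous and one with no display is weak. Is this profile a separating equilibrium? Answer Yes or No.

Yes

Under these beliefs, the display earns mating payoff 23 and no display earns mating payoff 16.
vigorous: the display nets 23 − 3 = 20; no display nets 16. vigorous prefers the display.
weak: the display nets 23 − 9 = 14; no display nets 16. weak prefers no display.
Neither type deviates, so the separating profile is an equilibrium.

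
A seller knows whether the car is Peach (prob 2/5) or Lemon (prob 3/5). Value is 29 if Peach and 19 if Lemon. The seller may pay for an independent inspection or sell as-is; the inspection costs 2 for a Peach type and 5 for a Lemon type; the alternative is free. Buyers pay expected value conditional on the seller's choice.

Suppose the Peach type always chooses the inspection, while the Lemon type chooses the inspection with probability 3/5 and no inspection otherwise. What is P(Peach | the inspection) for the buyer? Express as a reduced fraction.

P(the inspection) = (2/5)·1 + (3/5)·(3/5) = 19/25.
By Bayes' rule, P(Peach | the inspection) = (2/5) / (19/25) = 10/19.

10/19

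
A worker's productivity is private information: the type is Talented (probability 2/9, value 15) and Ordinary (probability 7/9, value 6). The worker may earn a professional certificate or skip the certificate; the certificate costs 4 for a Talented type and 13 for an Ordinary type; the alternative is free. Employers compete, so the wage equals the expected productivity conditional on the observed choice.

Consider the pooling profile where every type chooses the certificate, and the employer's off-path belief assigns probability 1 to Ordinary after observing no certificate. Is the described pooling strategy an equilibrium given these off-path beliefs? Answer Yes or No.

On path, the employer holds the prior and pays 2/9·15 + 7/9·6 = 8. Off path (no certificate), believing Ordinary, it pays 6.
Talented: the certificate nets 8 − 4 = 4; no certificate nets 6. Talented would deviate.
Ordinary: the certificate nets 8 − 13 = -5; no certificate nets 6. Ordinary would deviate.
A type deviates, so pooling fails.

No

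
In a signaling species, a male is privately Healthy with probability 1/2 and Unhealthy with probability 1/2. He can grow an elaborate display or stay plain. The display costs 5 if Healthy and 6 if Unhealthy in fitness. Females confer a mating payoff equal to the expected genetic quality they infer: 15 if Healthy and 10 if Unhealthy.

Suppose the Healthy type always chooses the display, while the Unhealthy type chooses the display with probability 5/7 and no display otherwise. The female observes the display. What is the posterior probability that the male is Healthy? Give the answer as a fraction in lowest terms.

P(the display) = (1/2)·1 + (1/2)·(5/7) = 6/7.
By Bayes' rule, P(Healthy | the display) = (1/2) / (6/7) = 7/12.

7/12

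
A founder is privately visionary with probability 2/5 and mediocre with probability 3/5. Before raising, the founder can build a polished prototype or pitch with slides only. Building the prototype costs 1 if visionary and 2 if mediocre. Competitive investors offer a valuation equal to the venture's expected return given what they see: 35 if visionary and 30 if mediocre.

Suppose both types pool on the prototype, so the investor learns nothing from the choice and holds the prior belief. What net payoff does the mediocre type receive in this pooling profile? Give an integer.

30

Pooled valuation = 2/5·35 + 3/5·30 = 32.
mediocre pays cost 2 for the prototype, so net payoff = 32 − 2 = 30.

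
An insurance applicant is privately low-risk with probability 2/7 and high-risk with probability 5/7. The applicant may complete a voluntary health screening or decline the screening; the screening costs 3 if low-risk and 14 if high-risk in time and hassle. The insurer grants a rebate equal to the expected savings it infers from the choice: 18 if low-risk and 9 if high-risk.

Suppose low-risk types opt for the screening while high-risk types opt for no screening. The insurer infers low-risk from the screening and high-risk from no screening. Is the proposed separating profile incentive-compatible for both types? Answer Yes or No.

Yes

Under these beliefs, the screening earns rebate 18 and no screening earns rebate 9.
low-risk: the screening nets 18 − 3 = 15; no screening nets 9. low-risk prefers the screening.
high-risk: the screening nets 18 − 14 = 4; no screening nets 9. high-risk prefers no screening.
Neither type deviates, so the separating profile is an equilibrium.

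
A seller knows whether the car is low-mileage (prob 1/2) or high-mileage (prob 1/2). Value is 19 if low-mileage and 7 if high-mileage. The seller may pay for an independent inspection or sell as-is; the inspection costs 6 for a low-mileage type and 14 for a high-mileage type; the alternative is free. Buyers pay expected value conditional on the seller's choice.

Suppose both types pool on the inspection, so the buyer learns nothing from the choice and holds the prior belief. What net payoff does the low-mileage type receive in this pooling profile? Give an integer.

Pooled price = 1/2·19 + 1/2·7 = 13.
low-mileage pays cost 6 for the inspection, so net payoff = 13 − 6 = 7.

7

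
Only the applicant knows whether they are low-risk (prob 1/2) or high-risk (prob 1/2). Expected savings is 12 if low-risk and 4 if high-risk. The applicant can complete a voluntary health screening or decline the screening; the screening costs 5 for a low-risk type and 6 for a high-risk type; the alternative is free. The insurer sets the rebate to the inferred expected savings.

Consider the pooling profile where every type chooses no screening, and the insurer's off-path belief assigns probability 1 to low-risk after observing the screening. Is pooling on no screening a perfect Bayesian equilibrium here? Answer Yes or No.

On path, the insurer holds the prior and pays 1/2·12 + 1/2·4 = 8. Off path (the screening), believing low-risk, it pays 12.
low-risk: no screening nets 8; the screening nets 12 − 5 = 7. low-risk stays.
high-risk: no screening nets 8; the screening nets 12 − 6 = 6. high-risk stays.
No type deviates, so pooling is sustained.

Yes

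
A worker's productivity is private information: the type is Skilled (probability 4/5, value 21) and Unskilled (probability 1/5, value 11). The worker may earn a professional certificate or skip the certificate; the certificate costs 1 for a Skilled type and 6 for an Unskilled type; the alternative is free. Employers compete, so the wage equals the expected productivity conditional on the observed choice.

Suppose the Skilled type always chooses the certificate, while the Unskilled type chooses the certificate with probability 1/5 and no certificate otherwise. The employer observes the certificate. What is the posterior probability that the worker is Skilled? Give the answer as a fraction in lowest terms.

20/21

P(the certificate) = (4/5)·1 + (1/5)·(1/5) = 21/25.
By Bayes' rule, P(Skilled | the certificate) = (4/5) / (21/25) = 20/21.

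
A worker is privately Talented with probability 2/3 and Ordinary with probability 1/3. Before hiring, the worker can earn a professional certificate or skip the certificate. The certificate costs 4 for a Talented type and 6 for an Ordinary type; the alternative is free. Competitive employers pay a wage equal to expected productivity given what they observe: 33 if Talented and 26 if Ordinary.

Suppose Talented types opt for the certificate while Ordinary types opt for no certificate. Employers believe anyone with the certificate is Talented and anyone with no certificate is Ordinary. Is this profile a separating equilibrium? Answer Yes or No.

No

Under these beliefs, the certificate earns wage 33 and no certificate earns wage 26.
Talented: the certificate nets 33 − 4 = 29; no certificate nets 26. Talented prefers the certificate.
Ordinary: the certificate nets 33 − 6 = 27; no certificate nets 26. Ordinary would deviate to the certificate.
Ordinary has a profitable deviation, so the profile is not an equilibrium.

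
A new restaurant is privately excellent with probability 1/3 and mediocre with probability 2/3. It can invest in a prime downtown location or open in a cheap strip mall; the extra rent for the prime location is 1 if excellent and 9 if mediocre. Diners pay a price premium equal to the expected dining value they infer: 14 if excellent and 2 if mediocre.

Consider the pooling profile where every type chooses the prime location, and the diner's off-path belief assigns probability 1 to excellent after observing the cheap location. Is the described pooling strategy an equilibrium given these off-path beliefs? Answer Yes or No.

No

On path, the diner holds the prior and pays 1/3·14 + 2/3·2 = 6. Off path (the cheap location), believing excellent, it pays 14.
excellent: the prime location nets 6 − 1 = 5; the cheap location nets 14. excellent would deviate.
mediocre: the prime location nets 6 − 9 = -3; the cheap location nets 14. mediocre would deviate.
A type deviates, so pooling fails.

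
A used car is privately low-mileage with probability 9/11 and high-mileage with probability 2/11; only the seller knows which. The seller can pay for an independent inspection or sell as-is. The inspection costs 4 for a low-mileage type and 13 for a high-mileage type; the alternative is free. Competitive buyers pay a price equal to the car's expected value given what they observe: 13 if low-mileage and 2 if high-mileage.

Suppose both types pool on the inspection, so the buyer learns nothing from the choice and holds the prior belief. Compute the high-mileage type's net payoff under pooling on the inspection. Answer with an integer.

-2

Pooled price = 9/11·13 + 2/11·2 = 11.
high-mileage pays cost 13 for the inspection, so net payoff = 11 − 13 = -2.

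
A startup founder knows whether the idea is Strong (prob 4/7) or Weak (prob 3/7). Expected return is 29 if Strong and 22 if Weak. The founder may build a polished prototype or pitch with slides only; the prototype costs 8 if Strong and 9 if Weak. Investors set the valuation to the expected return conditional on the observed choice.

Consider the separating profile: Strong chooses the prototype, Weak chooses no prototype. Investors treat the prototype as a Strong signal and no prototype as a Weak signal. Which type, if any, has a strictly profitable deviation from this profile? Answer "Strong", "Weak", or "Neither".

The prototype pays 29; no prototype pays 22.
Strong: assigned the prototype, nets 29 − 8 = 21; deviating to no prototype nets 22.
Weak: assigned no prototype, nets 22; deviating to the prototype nets 29 − 9 = 20.
The Strong type gains 1 by deviating.

Strong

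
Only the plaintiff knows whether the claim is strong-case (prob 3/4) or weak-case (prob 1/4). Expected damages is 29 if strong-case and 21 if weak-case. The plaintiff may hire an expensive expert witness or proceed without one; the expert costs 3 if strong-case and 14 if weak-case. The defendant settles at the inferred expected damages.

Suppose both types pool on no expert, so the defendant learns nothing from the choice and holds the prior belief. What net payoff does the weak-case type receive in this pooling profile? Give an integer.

27

Pooled settlement = 3/4·29 + 1/4·21 = 27.
weak-case pays no cost for no expert, so net payoff = 27.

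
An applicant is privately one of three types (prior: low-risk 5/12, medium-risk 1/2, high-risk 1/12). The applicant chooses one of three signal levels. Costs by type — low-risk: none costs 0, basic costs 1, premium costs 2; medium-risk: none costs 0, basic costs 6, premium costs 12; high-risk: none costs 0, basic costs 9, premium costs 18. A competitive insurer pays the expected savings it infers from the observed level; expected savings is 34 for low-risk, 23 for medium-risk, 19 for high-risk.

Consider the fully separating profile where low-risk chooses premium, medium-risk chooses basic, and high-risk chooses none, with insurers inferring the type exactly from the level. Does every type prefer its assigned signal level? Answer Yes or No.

Separating rebates: premium → 34, basic → 23, none → 19.
low-risk (assigned premium): none: 19 − 0 = 19; basic: 23 − 1 = 22; premium: 34 − 2 = 32. low-risk stays.
medium-risk (assigned basic): none: 19 − 0 = 19; basic: 23 − 6 = 17; premium: 34 − 12 = 22. medium-risk prefers premium.
high-risk (assigned none): none: 19 − 0 = 19; basic: 23 − 9 = 14; premium: 34 − 18 = 16. high-risk stays.
At least one type deviates; the separating profile fails.

No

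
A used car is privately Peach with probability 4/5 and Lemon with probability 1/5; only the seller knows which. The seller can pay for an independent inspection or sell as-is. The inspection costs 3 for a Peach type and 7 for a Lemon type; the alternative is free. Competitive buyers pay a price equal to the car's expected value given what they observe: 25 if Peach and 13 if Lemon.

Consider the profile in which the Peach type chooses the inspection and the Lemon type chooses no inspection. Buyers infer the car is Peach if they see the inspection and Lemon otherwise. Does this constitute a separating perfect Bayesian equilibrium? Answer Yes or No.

No

Under these beliefs, the inspection earns price 25 and no inspection earns price 13.
Peach: the inspection nets 25 − 3 = 22; no inspection nets 13. Peach prefers the inspection.
Lemon: the inspection nets 25 − 7 = 18; no inspection nets 13. Lemon would deviate to the inspection.
Lemon has a profitable deviation, so the profile is not an equilibrium.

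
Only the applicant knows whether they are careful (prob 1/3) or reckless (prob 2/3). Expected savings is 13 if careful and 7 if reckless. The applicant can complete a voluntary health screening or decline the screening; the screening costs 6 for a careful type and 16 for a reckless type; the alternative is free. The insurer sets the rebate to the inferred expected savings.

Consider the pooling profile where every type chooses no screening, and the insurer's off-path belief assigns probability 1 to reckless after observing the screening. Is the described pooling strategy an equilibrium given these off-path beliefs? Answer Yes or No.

On path, the insurer holds the prior and pays 1/3·13 + 2/3·7 = 9. Off path (the screening), believing reckless, it pays 7.
careful: no screening nets 9; the screening nets 7 − 6 = 1. careful stays.
reckless: no screening nets 9; the screening nets 7 − 16 = -9. reckless stays.
No type deviates, so pooling is sustained.

Yes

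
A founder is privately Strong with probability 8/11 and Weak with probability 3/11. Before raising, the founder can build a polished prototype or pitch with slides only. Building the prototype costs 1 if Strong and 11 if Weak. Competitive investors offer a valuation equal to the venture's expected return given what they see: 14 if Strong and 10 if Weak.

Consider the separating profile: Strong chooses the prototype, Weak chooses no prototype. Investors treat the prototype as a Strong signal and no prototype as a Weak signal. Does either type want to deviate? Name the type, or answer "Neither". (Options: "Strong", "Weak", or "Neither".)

Neither

The prototype pays 14; no prototype pays 10.
Strong: assigned the prototype, nets 14 − 1 = 13; deviating to no prototype nets 10.
Weak: assigned no prototype, nets 10; deviating to the prototype nets 14 − 11 = 3.
Both types strictly prefer their assigned action; no profitable deviation.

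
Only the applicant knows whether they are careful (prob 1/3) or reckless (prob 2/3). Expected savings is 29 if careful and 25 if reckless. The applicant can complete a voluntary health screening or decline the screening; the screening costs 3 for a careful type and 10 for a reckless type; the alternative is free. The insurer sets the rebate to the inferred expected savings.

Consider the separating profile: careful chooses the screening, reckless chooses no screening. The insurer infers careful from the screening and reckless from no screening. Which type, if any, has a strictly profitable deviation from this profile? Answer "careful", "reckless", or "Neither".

Neither

The screening pays 29; no screening pays 25.
careful: assigned the screening, nets 29 − 3 = 26; deviating to no screening nets 25.
reckless: assigned no screening, nets 25; deviating to the screening nets 29 − 10 = 19.
Both types strictly prefer their assigned action; no profitable deviation.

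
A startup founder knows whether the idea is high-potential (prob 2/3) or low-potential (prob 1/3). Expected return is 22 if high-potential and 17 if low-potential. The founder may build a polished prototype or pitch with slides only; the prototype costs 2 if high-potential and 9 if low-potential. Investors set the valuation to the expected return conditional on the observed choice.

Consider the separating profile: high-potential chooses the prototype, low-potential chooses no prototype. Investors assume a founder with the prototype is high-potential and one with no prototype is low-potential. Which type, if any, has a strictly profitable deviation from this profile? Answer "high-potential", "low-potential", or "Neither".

Neither

The prototype pays 22; no prototype pays 17.
high-potential: assigned the prototype, nets 22 − 2 = 20; deviating to no prototype nets 17.
low-potential: assigned no prototype, nets 17; deviating to the prototype nets 22 − 9 = 13.
Both types strictly prefer their assigned action; no profitable deviation.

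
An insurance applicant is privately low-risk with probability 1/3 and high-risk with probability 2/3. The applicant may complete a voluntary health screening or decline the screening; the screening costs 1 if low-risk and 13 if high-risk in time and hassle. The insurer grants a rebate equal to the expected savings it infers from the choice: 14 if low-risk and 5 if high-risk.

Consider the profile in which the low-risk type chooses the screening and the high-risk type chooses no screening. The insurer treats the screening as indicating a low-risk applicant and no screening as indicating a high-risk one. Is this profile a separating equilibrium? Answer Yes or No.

Yes

Under these beliefs, the screening earns rebate 14 and no screening earns rebate 5.
low-risk: the screening nets 14 − 1 = 13; no screening nets 5. low-risk prefers the screening.
high-risk: the screening nets 14 − 13 = 1; no screening nets 5. high-risk prefers no screening.
Neither type deviates, so the separating profile is an equilibrium.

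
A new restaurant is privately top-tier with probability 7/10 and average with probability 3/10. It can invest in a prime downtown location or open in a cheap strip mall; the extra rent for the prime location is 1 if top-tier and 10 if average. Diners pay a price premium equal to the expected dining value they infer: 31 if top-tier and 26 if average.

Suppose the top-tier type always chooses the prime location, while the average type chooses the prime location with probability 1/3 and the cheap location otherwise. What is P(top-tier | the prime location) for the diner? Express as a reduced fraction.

7/8

P(the prime location) = (7/10)·1 + (3/10)·(1/3) = 4/5.
By Bayes' rule, P(top-tier | the prime location) = (7/10) / (4/5) = 7/8.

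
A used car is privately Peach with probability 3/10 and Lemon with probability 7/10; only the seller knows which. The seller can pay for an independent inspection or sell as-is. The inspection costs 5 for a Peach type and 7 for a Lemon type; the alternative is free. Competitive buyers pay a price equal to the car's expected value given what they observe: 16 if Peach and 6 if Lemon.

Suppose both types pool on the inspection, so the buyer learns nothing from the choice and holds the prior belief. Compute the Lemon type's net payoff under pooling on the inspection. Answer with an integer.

Pooled price = 3/10·16 + 7/10·6 = 9.
Lemon pays cost 7 for the inspection, so net payoff = 9 − 7 = 2.

2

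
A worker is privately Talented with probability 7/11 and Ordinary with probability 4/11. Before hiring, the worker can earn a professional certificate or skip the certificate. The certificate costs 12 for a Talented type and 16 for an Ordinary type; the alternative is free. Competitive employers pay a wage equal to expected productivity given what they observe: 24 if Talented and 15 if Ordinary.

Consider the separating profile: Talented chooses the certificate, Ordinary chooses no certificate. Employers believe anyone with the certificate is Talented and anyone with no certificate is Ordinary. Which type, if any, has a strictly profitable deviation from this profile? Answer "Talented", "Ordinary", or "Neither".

Talented

The certificate pays 24; no certificate pays 15.
Talented: assigned the certificate, nets 24 − 12 = 12; deviating to no certificate nets 15.
Ordinary: assigned no certificate, nets 15; deviating to the certificate nets 24 − 16 = 8.
The Talented type gains 3 by deviating.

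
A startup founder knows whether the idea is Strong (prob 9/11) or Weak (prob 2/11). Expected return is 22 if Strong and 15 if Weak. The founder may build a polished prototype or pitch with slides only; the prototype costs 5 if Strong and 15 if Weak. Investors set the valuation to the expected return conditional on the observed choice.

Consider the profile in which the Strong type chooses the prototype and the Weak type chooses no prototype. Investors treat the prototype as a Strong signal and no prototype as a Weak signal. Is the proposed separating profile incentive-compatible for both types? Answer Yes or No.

Yes

Under these beliefs, the prototype earns valuation 22 and no prototype earns valuation 15.
Strong: the prototype nets 22 − 5 = 17; no prototype nets 15. Strong prefers the prototype.
Weak: the prototype nets 22 − 15 = 7; no prototype nets 15. Weak prefers no prototype.
Neither type deviates, so the separating profile is an equilibrium.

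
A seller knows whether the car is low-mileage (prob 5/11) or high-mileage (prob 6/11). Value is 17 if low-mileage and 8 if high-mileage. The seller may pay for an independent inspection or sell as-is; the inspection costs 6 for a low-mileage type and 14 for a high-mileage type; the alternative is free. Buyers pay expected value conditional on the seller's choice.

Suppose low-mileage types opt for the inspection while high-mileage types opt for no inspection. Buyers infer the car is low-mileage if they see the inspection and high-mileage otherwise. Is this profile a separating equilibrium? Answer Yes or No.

Under these beliefs, the inspection earns price 17 and no inspection earns price 8.
low-mileage: the inspection nets 17 − 6 = 11; no inspection nets 8. low-mileage prefers the inspection.
high-mileage: the inspection nets 17 − 14 = 3; no inspection nets 8. high-mileage prefers no inspection.
Neither type deviates, so the separating profile is an equilibrium.

Yes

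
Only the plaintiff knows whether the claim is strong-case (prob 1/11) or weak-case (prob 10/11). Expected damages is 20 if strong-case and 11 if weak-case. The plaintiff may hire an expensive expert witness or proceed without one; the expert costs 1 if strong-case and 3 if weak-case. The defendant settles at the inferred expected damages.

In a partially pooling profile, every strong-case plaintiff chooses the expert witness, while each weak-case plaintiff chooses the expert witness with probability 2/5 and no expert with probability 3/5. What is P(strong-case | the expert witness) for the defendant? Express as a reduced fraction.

1/5

P(the expert witness) = (1/11)·1 + (10/11)·(2/5) = 5/11.
By Bayes' rule, P(strong-case | the expert witness) = (1/11) / (5/11) = 1/5.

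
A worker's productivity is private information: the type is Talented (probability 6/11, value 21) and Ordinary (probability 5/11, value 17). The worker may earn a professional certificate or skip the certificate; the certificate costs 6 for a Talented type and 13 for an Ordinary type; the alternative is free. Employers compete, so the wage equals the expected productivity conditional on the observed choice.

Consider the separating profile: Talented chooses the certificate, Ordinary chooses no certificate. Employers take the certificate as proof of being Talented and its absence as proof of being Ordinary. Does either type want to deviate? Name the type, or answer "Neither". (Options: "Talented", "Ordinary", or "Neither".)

Talented

The certificate pays 21; no certificate pays 17.
Talented: assigned the certificate, nets 21 − 6 = 15; deviating to no certificate nets 17.
Ordinary: assigned no certificate, nets 17; deviating to the certificate nets 21 − 13 = 8.
The Talented type gains 2 by deviating.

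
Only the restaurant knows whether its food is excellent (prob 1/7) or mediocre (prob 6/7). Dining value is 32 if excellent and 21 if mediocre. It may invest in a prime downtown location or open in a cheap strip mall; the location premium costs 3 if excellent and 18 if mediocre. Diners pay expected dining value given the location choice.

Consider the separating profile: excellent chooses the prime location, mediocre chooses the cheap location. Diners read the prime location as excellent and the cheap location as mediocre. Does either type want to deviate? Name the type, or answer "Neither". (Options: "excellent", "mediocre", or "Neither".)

Neither

The prime location pays 32; the cheap location pays 21.
excellent: assigned the prime location, nets 32 − 3 = 29; deviating to the cheap location nets 21.
mediocre: assigned the cheap location, nets 21; deviating to the prime location nets 32 − 18 = 14.
Both types strictly prefer their assigned action; no profitable deviation.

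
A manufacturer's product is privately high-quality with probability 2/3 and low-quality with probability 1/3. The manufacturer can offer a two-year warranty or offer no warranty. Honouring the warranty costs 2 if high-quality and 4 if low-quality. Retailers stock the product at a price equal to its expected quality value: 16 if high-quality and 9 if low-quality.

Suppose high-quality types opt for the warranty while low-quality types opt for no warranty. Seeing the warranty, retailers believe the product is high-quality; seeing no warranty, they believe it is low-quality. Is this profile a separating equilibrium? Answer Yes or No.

Under these beliefs, the warranty earns price 16 and no warranty earns price 9.
high-quality: the warranty nets 16 − 2 = 14; no warranty nets 9. high-quality prefers the warranty.
low-quality: the warranty nets 16 − 4 = 12; no warranty nets 9. low-quality would deviate to the warranty.
low-quality has a profitable deviation, so the profile is not an equilibrium.

No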